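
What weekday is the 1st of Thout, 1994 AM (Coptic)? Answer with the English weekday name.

Thursday

This is JDN 2552973 (13 September 2277 Gregorian).
JDN 2552973 mod 7 = 3, and JDN 0 was a Monday, so this is a Thursday.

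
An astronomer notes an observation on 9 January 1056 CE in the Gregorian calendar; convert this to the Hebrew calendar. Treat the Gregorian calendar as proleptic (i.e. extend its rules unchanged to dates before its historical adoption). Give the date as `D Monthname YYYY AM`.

13 Tevet 4816 AM

Julian Day Number of the source date = 2106764.
Converting JDN 2106764 to the Hebrew calendar gives 13 Tevet 4816 AM.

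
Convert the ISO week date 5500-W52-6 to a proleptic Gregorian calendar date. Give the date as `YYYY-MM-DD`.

ISO week 1 of 5500 is the week containing the first Thursday of 5500.
Week 52, day 6 (Saturday) lands on 5500-12-29.

5500-12-29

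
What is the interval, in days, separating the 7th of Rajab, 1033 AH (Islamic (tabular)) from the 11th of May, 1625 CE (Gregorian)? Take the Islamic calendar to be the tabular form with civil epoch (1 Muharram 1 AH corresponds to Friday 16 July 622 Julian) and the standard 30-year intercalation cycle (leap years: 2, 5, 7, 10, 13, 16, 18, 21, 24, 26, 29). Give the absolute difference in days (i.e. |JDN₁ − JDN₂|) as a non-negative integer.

JDN of the first date = 2314329.
JDN of the second date = 2314710.
|2314710 − 2314329| = 381.

381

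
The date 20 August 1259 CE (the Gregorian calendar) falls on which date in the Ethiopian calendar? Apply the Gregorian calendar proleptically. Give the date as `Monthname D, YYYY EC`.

Both dates share Julian Day Number 2181132; in the Ethiopian calendar that is 20 Nehase 1251 EC.

Nehase 20, 1251 EC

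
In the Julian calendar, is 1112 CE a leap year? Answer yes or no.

1112 mod 4 = 0, so it is a leap year in the Julian calendar.

yes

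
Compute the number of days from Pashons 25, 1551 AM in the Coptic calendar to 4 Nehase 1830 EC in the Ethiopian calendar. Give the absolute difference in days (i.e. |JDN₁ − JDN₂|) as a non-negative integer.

First date → JDN 2391431; second date → JDN 2392596.
The interval is |2391431 − 2392596| = 1165 days.

1165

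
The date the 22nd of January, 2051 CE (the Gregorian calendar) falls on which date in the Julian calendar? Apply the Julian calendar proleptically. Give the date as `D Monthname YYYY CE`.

9 January 2051 CE

At this point the Julian calendar is 13 days behind the Gregorian.
22 January 2051 Gregorian − 13 days → 9 January 2051 Julian.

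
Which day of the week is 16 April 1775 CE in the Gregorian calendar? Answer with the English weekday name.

Since JDN mod 7 = 6 (0 = Monday), the day is Sunday.

Sunday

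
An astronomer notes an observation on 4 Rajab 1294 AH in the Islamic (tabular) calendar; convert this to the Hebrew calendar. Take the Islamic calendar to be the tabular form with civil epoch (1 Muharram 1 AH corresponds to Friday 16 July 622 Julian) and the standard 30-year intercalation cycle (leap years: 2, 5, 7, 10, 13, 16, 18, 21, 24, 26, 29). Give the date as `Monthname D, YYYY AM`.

Av 5, 5637 AM

The source date corresponds to 15 July 1877 in the Gregorian calendar (JDN 2406816).
That day falls on 5 Av 5637 AM in the Hebrew calendar.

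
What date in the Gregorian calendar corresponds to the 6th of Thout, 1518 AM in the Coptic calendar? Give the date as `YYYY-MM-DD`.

Both dates share Julian Day Number 2379119; in the Gregorian calendar that is 15 September 1801 CE.

1801-09-15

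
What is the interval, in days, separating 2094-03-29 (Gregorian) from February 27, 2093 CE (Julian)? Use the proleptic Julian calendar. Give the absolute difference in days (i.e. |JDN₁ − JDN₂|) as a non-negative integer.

382

First date → JDN 2485966; second date → JDN 2485584.
The interval is |2485966 − 2485584| = 382 days.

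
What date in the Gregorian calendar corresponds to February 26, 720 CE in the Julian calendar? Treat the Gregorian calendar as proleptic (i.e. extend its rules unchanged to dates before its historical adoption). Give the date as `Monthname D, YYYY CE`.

March 1, 720 CE

For dates in this range the Gregorian date is 4 days ahead of the Julian.
26 February 720 Julian + 4 days → 1 March 720 Gregorian.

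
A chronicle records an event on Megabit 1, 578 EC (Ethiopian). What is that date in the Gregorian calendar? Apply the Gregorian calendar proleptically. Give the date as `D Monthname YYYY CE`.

27 February 586 CE

Julian Day Number of the source date = 1935150.
Converting JDN 1935150 to the Gregorian calendar gives 27 February 586 CE.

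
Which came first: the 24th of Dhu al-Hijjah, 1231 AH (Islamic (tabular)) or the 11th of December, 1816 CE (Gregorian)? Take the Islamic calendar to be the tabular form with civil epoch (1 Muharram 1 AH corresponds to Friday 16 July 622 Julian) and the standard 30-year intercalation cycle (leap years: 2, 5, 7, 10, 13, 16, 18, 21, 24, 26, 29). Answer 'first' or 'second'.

first

The two dates have Julian Day Numbers 2384659 and 2384685 respectively.
Since 2384659 < 2384685, the first date comes first.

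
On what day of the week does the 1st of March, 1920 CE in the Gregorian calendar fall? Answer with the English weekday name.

Monday

Since JDN mod 7 = 0 (0 = Monday), the day is Monday.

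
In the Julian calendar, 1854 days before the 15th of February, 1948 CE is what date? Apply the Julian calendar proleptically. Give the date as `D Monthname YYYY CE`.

The starting date is JDN 2432610; 2432610 − 1854 = 2430756.
JDN 2430756 corresponds to 18 January 1943 CE.

18 January 1943 CE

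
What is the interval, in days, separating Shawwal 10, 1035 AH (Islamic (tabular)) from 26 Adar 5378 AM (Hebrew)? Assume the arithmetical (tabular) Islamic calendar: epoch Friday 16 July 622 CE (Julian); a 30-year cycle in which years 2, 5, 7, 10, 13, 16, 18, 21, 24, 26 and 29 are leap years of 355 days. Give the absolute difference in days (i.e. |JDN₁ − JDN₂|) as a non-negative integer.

3026

First date → JDN 2315130; second date → JDN 2312104.
The interval is |2315130 − 2312104| = 3026 days.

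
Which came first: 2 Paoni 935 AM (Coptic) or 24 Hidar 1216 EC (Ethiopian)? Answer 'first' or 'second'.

Converting both to JDN: 2166444 vs 2168083; the smaller is the first.

first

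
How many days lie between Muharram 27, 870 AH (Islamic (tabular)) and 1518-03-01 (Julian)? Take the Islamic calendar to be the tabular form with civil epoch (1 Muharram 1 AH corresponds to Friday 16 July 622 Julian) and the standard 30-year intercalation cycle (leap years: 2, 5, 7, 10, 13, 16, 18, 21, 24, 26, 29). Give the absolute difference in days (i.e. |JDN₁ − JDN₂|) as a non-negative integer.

JDN of the first date = 2256411.
JDN of the second date = 2275567.
|2275567 − 2256411| = 19156.

19156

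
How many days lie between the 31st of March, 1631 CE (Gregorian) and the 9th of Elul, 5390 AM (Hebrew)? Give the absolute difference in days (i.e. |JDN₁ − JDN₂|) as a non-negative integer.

226

First date → JDN 2316860; second date → JDN 2316634.
The interval is |2316860 − 2316634| = 226 days.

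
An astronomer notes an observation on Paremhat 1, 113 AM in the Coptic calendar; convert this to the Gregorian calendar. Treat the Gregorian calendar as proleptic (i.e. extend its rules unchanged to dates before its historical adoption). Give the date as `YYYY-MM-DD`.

Julian Day Number of the source date = 1866118.
Converting JDN 1866118 to the Gregorian calendar gives 26 February 397 CE.

0397-02-26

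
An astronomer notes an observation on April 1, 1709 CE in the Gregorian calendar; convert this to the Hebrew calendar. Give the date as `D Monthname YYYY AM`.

21 Nisan 5469 AM

Both dates share Julian Day Number 2345350; in the Hebrew calendar that is 21 Nisan 5469 AM.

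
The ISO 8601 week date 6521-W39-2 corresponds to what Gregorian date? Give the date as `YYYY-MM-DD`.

6521-09-23

ISO week 1 of 6521 is the week containing the first Thursday of 6521.
Week 39, day 2 (Tuesday) lands on 6521-09-23.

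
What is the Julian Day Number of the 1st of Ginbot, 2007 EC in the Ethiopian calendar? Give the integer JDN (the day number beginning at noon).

2457152

Equivalently 9 May 2015 (Gregorian).
JDN 2451545 is 1 January 2000 CE (Gregorian); the target day is +5607 days from there, so JDN = 2457152.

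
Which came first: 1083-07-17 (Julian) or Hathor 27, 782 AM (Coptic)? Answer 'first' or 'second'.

The two dates have Julian Day Numbers 2116821 and 2110376 respectively.
Since 2110376 < 2116821, the second date comes first.

second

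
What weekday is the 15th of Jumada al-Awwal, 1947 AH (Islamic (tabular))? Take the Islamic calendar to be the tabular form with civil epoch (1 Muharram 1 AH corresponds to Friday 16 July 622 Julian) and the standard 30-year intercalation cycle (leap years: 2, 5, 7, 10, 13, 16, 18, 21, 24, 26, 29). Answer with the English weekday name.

In the Gregorian calendar this is 18 December 2510 (JDN 2638170).
Since JDN mod 7 = 3 (0 = Monday), the day is Thursday.

Thursday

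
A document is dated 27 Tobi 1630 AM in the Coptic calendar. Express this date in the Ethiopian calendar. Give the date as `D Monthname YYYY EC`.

27 Tir 1906 EC

The source date corresponds to 4 February 1914 in the Gregorian calendar (JDN 2420168).
That day falls on 27 Tir 1906 EC in the Ethiopian calendar.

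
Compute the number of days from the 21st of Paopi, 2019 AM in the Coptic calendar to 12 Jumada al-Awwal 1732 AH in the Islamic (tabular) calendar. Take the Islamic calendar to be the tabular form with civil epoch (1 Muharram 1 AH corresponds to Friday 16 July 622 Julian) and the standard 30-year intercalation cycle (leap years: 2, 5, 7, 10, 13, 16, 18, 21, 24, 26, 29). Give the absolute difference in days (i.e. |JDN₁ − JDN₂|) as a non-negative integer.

First date → JDN 2562154; second date → JDN 2561978.
The interval is |2562154 − 2561978| = 176 days.

176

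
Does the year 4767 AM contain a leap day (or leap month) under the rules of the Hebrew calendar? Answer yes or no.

Hebrew year 4767 is year 17 of its 19-year Metonic cycle; leap years are at positions 3, 6, 8, 11, 14, 17, 19, so it is a leap year (13 months).

yes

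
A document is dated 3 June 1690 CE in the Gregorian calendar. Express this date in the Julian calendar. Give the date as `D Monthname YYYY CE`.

24 May 1690 CE

For dates in this range the Gregorian date is 10 days ahead of the Julian.
3 June 1690 Gregorian − 10 days → 24 May 1690 Julian.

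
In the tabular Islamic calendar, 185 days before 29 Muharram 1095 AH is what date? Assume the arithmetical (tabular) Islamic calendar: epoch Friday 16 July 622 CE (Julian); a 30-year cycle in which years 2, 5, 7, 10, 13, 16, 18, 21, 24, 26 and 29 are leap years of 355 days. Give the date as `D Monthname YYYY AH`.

21 Rajab 1094 AH

JDN of 29 Muharram 1095 AH = 2336145.
2336145 − 185 = 2335960.
JDN 2335960 in the tabular Islamic calendar is 21 Rajab 1094 AH.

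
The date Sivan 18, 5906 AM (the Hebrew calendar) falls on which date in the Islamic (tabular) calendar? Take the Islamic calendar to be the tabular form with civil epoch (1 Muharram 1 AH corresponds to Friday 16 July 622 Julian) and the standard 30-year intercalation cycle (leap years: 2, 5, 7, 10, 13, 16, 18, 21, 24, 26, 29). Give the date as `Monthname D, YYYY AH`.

Both dates share Julian Day Number 2505018; in the tabular Islamic calendar that is 16 Sha'ban 1571 AH.

Sha'ban 16, 1571 AH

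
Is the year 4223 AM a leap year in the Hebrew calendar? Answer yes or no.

Hebrew year 4223 is year 5 of its 19-year Metonic cycle; leap years are at positions 3, 6, 8, 11, 14, 17, 19, so it is a common year (12 months).

no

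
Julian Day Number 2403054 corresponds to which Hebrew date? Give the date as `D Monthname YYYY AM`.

21 Adar II 5627 AM

The Gregorian equivalent of JDN 2403054 is 28 March 1867.
In the Hebrew calendar that day is 21 Adar II 5627 AM.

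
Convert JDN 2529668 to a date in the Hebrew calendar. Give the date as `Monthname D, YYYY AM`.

JDN 2529668 is 23 November 2213 in the Gregorian calendar.
In the Hebrew calendar that day is Kislev 9, 5974 AM.

Kislev 9, 5974 AM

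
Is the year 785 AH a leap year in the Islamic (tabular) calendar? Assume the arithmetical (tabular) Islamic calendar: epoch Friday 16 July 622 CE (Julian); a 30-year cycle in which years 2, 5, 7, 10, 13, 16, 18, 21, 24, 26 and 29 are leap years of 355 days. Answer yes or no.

Year 785 AH is year 5 of its 30-year cycle; leap positions are 2, 5, 7, 10, 13, 16, 18, 21, 24, 26, 29, so it is a leap year (355 days).

yes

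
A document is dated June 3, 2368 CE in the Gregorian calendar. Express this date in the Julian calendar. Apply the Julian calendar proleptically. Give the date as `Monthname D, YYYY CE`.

May 18, 2368 CE

The Julian–Gregorian offset here is 16 days (Julian trailing).
3 June 2368 Gregorian − 16 days → 18 May 2368 Julian.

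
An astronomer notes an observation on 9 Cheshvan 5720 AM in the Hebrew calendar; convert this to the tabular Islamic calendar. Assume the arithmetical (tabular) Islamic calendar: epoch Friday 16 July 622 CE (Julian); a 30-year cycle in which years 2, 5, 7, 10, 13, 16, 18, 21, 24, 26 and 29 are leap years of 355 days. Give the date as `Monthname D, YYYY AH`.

Julian Day Number of the source date = 2436883.
Converting JDN 2436883 to the tabular Islamic calendar gives 9 Jumada al-Awwal 1379 AH.

Jumada al-Awwal 9, 1379 AH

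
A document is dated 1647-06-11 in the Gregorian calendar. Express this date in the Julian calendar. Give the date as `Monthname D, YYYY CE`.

June 1, 1647 CE

The Julian–Gregorian offset here is 10 days (Julian trailing).
11 June 1647 Gregorian − 10 days → 1 June 1647 Julian.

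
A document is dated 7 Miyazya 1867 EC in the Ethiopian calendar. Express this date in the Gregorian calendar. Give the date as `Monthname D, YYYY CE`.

Both dates share Julian Day Number 2405993; in the Gregorian calendar that is 14 April 1875 CE.

April 14, 1875 CE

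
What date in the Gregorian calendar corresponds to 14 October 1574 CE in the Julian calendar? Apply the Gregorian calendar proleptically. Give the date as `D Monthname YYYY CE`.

24 October 1574 CE

For dates in this range the Gregorian date is 10 days ahead of the Julian.
14 October 1574 Julian + 10 days → 24 October 1574 Gregorian.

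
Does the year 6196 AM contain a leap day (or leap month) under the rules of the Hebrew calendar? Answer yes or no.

Hebrew year 6196 is year 2 of its 19-year Metonic cycle; leap years are at positions 3, 6, 8, 11, 14, 17, 19, so it is a common year (12 months).

no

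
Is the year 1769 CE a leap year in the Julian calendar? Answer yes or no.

no

1769 mod 4 = 1, so it is a common year in the Julian calendar.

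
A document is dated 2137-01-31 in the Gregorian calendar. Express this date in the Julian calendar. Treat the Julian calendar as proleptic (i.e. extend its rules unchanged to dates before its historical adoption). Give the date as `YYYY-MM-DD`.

At this point the Julian calendar is 14 days behind the Gregorian.
31 January 2137 Gregorian − 14 days → 17 January 2137 Julian.

2137-01-17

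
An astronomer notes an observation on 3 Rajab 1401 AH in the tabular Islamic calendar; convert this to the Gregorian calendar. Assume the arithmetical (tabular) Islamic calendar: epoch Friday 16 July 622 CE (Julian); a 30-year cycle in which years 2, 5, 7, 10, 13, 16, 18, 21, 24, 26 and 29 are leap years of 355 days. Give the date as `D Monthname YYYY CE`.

Both dates share Julian Day Number 2444732; in the Gregorian calendar that is 7 May 1981 CE.

7 May 1981 CE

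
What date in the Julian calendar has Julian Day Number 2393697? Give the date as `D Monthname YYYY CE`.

2 August 1841 CE

The Gregorian equivalent of JDN 2393697 is 14 August 1841.
In the Julian calendar that day is 2 August 1841 CE.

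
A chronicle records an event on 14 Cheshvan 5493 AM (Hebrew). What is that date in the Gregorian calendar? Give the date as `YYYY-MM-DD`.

1732-11-02

Both dates share Julian Day Number 2353966; in the Gregorian calendar that is 2 November 1732 CE.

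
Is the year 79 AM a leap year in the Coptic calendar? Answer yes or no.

yes

79 mod 4 = 3; in the Coptic calendar a year is leap when year mod 4 = 3, so it is a leap year.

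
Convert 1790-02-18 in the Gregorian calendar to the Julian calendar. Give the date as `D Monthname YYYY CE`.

7 February 1790 CE

For dates in this range the Gregorian date is 11 days ahead of the Julian.
18 February 1790 Gregorian − 11 days → 7 February 1790 Julian.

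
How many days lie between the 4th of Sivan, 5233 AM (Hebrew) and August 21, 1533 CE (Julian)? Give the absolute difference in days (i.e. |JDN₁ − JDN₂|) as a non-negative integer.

JDN of the first date = 2259222.
JDN of the second date = 2281219.
|2281219 − 2259222| = 21997.

21997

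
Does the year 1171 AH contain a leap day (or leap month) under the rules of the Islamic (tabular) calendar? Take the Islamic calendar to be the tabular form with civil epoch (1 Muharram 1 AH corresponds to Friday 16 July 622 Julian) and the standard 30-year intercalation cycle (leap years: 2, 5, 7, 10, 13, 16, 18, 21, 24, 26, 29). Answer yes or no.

Year 1171 AH is year 1 of its 30-year cycle; leap positions are 2, 5, 7, 10, 13, 16, 18, 21, 24, 26, 29, so it is a common year (354 days).

no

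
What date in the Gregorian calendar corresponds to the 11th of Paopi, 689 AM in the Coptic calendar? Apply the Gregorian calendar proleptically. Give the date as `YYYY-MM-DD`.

Both dates share Julian Day Number 2076362; in the Gregorian calendar that is 13 October 972 CE.

0972-10-13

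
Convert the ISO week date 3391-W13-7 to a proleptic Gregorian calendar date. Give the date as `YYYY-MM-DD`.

3391-04-03

ISO week 1 of 3391 is the week containing the first Thursday of 3391.
Week 13, day 7 (Sunday) lands on 3391-04-03.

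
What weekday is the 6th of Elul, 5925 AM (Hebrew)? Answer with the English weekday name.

Wednesday

In the Gregorian calendar this is 14 August 2165 (JDN 2512036).
JDN 2512036 mod 7 = 2, and JDN 0 was a Monday, so this is a Wednesday.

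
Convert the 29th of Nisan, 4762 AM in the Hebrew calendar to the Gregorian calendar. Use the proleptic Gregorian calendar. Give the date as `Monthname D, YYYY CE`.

Both dates share Julian Day Number 2087142; in the Gregorian calendar that is 20 April 1002 CE.

April 20, 1002 CE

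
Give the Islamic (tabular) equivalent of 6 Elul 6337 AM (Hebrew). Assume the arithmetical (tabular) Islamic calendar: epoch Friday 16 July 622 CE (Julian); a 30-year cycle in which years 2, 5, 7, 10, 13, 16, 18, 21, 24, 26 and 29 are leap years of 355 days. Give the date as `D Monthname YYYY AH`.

6 Safar 2016 AH

The source date corresponds to 22 August 2577 in the Gregorian calendar (JDN 2662524).
That day falls on 6 Safar 2016 AH in the tabular Islamic calendar.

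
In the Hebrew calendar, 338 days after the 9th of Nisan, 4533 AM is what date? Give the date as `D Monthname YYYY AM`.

The starting date is JDN 2003493; 2003493 + 338 = 2003831.
JDN 2003831 corresponds to 22 Adar 4534 AM.

22 Adar 4534 AM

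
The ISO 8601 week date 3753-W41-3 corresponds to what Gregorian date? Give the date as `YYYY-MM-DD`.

ISO week 1 of 3753 is the week containing the first Thursday of 3753.
Week 41, day 3 (Wednesday) lands on 3753-10-10.

3753-10-10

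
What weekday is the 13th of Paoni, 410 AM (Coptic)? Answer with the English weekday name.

Sunday

In the proleptic Gregorian calendar this is 10 June 694 (JDN 1974699).
Since JDN mod 7 = 6 (0 = Monday), the day is Sunday.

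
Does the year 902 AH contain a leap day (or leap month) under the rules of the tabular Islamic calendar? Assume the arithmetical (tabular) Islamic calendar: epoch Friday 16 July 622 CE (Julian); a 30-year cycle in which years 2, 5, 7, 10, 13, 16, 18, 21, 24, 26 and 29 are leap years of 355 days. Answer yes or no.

yes

Year 902 AH is year 2 of its 30-year cycle; leap positions are 2, 5, 7, 10, 13, 16, 18, 21, 24, 26, 29, so it is a leap year (355 days).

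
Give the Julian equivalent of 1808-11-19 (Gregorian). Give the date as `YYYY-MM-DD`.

At this point the Julian calendar is 12 days behind the Gregorian.
19 November 1808 Gregorian − 12 days → 7 November 1808 Julian.

1808-11-07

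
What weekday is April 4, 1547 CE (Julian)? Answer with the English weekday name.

This is JDN 2286193 (14 April 1547 Gregorian).
Since JDN mod 7 = 0 (0 = Monday), the day is Monday.

Monday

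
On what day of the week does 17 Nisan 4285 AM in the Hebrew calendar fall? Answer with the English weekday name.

Thursday

This is JDN 1912900 (29 March 525 Gregorian).
1912900 ≡ 3 (mod 7); counting from Monday = 0 gives Thursday.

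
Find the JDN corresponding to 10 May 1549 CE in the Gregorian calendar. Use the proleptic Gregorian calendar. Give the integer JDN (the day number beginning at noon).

JDN 2400001 is 17 November 1858 CE (Gregorian), MJD 0; the target day is −113051 days from there, so JDN = 2286950.

2286950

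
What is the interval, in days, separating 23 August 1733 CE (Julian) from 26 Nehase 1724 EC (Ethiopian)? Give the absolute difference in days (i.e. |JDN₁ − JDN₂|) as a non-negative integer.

First date → JDN 2354271; second date → JDN 2353902.
The interval is |2354271 − 2353902| = 369 days.

369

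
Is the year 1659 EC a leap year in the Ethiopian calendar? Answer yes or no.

1659 mod 4 = 3; in the Ethiopian calendar a year is leap when year mod 4 = 3, so it is a leap year.

yes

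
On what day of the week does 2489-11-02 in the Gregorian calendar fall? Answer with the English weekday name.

Since JDN mod 7 = 2 (0 = Monday), the day is Wednesday.

Wednesday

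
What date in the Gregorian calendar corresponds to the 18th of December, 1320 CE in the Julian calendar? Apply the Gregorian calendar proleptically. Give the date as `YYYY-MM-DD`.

At this point the Julian calendar is 8 days behind the Gregorian.
18 December 1320 Julian + 8 days → 26 December 1320 Gregorian.

1320-12-26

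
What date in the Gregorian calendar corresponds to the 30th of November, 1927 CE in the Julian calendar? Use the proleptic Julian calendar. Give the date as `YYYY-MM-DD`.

1927-12-13

For dates in this range the Gregorian date is 13 days ahead of the Julian.
30 November 1927 Julian + 13 days → 13 December 1927 Gregorian.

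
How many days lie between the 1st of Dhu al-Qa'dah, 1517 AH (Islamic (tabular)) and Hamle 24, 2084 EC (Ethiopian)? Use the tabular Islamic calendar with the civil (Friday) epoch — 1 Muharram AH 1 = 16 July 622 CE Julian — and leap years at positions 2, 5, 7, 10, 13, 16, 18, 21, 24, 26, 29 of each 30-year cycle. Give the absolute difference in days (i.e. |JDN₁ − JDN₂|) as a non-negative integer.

595

JDN of the first date = 2485955.
JDN of the second date = 2485360.
|2485360 − 2485955| = 595.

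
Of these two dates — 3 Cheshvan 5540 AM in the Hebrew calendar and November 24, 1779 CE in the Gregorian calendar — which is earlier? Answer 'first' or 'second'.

Converting both to JDN: 2371112 vs 2371154; the smaller is the first.

first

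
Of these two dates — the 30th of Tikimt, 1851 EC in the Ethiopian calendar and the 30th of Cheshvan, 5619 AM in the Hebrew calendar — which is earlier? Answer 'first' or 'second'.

second

Converting both to JDN: 2399992 vs 2399991; the smaller is the second.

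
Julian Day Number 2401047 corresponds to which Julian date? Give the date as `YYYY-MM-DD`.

JDN 2401047 is 28 September 1861 in the Gregorian calendar.
In the Julian calendar that day is 1861-09-16.

1861-09-16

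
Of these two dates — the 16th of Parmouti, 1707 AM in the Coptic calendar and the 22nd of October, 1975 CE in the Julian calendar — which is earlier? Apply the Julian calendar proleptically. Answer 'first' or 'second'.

second

First date → JDN 2448371; second date → JDN 2442721.
JDN 2442721 < JDN 2448371, so the second date is earlier.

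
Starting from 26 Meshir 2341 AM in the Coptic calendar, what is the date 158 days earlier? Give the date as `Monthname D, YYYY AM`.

The starting date is JDN 2679890; 2679890 − 158 = 2679732.
JDN 2679732 corresponds to Thout 18, 2341 AM.

Thout 18, 2341 AM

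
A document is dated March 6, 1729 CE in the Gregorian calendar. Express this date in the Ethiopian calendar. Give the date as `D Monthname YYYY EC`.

Julian Day Number of the source date = 2352629.
Converting JDN 2352629 to the Ethiopian calendar gives 29 Yekatit 1721 EC.

29 Yekatit 1721 EC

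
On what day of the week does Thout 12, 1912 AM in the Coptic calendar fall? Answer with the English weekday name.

In the Gregorian calendar this is 24 September 2195 (JDN 2523034).
2523034 ≡ 3 (mod 7); counting from Monday = 0 gives Thursday.

Thursday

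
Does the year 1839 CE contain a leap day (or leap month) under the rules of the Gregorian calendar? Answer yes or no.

1839 is not divisible by 4, so it is a common year.

no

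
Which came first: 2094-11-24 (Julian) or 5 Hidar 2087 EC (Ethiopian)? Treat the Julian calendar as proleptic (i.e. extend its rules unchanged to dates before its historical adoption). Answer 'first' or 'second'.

second

The two dates have Julian Day Numbers 2486219 and 2486196 respectively.
Since 2486196 < 2486219, the second date comes first.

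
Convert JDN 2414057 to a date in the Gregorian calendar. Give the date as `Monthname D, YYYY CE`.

Counting from JDN 2299161 = 15 Oct 1582 gives an offset of 114896 days.

May 12, 1897 CE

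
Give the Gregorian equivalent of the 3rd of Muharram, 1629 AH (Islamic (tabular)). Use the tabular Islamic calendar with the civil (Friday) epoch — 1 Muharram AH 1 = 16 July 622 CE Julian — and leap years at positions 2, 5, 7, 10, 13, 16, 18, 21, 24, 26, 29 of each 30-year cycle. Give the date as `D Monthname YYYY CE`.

28 January 2202 CE

Both dates share Julian Day Number 2525351; in the Gregorian calendar that is 28 January 2202 CE.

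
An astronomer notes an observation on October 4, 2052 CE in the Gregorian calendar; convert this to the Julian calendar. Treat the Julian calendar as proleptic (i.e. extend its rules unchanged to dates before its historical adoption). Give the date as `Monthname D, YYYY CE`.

At this point the Julian calendar is 13 days behind the Gregorian.
4 October 2052 Gregorian − 13 days → 21 September 2052 Julian.

September 21, 2052 CE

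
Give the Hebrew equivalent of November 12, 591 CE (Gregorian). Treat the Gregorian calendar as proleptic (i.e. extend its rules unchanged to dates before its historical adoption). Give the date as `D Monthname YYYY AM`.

18 Cheshvan 4352 AM

Julian Day Number of the source date = 1937234.
Converting JDN 1937234 to the Hebrew calendar gives 18 Cheshvan 4352 AM.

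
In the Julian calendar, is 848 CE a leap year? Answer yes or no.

yes

848 mod 4 = 0, so it is a leap year in the Julian calendar.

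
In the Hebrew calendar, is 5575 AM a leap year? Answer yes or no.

yes

Hebrew year 5575 is year 8 of its 19-year Metonic cycle; leap years are at positions 3, 6, 8, 11, 14, 17, 19, so it is a leap year (13 months).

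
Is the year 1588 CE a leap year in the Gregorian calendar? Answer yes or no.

1588 is divisible by 4 and not by 100, so it is a leap year.

yes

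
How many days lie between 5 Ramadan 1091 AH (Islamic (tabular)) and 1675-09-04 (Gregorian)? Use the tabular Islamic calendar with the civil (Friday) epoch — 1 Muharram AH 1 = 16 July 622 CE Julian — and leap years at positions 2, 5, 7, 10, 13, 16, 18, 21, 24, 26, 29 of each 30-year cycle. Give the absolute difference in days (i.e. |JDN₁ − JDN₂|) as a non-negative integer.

First date → JDN 2334940; second date → JDN 2333088.
The interval is |2334940 − 2333088| = 1852 days.

1852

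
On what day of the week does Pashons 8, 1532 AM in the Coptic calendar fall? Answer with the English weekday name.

Equivalently 15 May 1816 Gregorian, JDN 2384475.
2384475 ≡ 2 (mod 7); counting from Monday = 0 gives Wednesday.

Wednesday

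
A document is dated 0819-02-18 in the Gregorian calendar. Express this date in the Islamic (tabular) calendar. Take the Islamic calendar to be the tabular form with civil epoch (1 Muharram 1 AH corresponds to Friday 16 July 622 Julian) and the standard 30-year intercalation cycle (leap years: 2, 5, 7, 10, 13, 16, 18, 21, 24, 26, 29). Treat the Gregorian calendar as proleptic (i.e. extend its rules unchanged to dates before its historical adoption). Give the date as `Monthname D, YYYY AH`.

Julian Day Number of the source date = 2020242.
Converting JDN 2020242 to the tabular Islamic calendar gives 14 Sha'ban 203 AH.

Sha'ban 14, 203 AH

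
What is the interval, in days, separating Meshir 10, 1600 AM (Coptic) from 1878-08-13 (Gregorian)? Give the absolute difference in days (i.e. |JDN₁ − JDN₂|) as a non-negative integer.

2014

First date → JDN 2409224; second date → JDN 2407210.
The interval is |2409224 − 2407210| = 2014 days.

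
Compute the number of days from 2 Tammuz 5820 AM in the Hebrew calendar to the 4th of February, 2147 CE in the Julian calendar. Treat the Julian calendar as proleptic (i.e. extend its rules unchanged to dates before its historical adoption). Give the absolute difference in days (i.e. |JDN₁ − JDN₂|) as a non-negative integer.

First date → JDN 2473641; second date → JDN 2505284.
The interval is |2473641 − 2505284| = 31643 days.

31643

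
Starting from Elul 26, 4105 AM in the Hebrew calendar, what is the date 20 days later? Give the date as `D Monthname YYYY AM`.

17 Tishrei 4106 AM

Counting 20 days forward from JDN 1847322 reaches JDN 1847342, which is 17 Tishrei 4106 AM.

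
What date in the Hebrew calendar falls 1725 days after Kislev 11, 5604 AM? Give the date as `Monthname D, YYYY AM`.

Av 25, 5608 AM

Counting 1725 days forward from JDN 2394539 reaches JDN 2396264, which is Av 25, 5608 AM.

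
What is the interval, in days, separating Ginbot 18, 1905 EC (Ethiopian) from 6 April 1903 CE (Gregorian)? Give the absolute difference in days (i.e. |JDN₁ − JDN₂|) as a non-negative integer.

First date → JDN 2419914; second date → JDN 2416211.
The interval is |2419914 − 2416211| = 3703 days.

3703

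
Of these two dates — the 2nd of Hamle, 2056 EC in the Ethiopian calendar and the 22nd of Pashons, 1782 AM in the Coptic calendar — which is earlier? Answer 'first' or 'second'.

First date → JDN 2475111; second date → JDN 2475801.
JDN 2475111 < JDN 2475801, so the first date is earlier.

first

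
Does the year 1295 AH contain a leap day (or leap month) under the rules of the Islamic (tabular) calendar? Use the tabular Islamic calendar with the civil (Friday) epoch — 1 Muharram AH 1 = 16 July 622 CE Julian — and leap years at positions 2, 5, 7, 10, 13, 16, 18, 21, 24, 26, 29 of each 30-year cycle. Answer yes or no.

yes

Year 1295 AH is year 5 of its 30-year cycle; leap positions are 2, 5, 7, 10, 13, 16, 18, 21, 24, 26, 29, so it is a leap year (355 days).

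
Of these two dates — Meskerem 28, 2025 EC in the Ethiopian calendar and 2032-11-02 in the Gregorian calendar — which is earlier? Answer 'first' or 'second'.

first

Converting both to JDN: 2463514 vs 2463539; the smaller is the first.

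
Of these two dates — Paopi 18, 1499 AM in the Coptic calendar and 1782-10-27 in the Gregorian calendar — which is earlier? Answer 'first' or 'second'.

first

First date → JDN 2372221; second date → JDN 2372222.
JDN 2372221 < JDN 2372222, so the first date is earlier.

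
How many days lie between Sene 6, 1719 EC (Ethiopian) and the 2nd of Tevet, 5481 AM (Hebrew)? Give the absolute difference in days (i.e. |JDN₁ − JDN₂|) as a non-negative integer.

2352

First date → JDN 2351995; second date → JDN 2349643.
The interval is |2351995 − 2349643| = 2352 days.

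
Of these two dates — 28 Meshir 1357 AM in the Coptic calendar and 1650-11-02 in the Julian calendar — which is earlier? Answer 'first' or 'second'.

first

First date → JDN 2320486; second date → JDN 2324026.
JDN 2320486 < JDN 2324026, so the first date is earlier.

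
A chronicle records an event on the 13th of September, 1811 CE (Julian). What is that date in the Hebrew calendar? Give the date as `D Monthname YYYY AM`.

Julian Day Number of the source date = 2382781.
Converting JDN 2382781 to the Hebrew calendar gives 7 Tishrei 5572 AM.

7 Tishrei 5572 AM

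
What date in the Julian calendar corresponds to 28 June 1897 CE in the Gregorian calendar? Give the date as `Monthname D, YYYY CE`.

For dates in this range the Gregorian date is 12 days ahead of the Julian.
28 June 1897 Gregorian − 12 days → 16 June 1897 Julian.

June 16, 1897 CE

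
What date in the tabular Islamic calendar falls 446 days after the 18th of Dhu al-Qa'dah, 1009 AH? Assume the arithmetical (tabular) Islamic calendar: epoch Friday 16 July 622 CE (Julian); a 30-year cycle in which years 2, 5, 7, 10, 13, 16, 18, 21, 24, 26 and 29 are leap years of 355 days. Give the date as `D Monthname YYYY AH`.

21 Safar 1011 AH

JDN of the 18th of Dhu al-Qa'dah, 1009 AH = 2305954.
2305954 + 446 = 2306400.
JDN 2306400 in the tabular Islamic calendar is 21 Safar 1011 AH.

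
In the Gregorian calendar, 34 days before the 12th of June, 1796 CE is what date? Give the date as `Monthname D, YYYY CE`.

May 9, 1796 CE

JDN of the 12th of June, 1796 CE = 2377199.
2377199 − 34 = 2377165.
JDN 2377165 in the Gregorian calendar is May 9, 1796 CE.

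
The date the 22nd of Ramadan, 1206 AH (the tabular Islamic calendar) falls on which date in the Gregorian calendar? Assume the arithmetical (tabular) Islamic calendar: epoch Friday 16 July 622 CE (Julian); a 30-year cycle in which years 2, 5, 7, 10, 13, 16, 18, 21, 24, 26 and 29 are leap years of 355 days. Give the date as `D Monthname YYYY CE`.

Julian Day Number of the source date = 2375709.
Converting JDN 2375709 to the Gregorian calendar gives 14 May 1792 CE.

14 May 1792 CE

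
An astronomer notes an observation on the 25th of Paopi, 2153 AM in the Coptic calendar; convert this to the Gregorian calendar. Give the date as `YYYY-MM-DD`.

2436-11-07

Julian Day Number of the source date = 2611102.
Converting JDN 2611102 to the Gregorian calendar gives 7 November 2436 CE.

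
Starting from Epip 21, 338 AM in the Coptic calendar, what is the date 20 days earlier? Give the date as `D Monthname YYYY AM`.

The starting date is JDN 1948439; 1948439 − 20 = 1948419.
JDN 1948419 corresponds to 1 Epip 338 AM.

1 Epip 338 AM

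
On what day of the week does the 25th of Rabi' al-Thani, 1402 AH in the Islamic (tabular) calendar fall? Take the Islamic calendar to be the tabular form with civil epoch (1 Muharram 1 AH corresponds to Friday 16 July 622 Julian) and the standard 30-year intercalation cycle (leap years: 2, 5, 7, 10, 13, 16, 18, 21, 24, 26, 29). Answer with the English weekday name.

Saturday

Equivalently 20 February 1982 Gregorian, JDN 2445021.
Since JDN mod 7 = 5 (0 = Monday), the day is Saturday.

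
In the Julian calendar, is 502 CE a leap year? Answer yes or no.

no

502 mod 4 = 2, so it is a common year in the Julian calendar.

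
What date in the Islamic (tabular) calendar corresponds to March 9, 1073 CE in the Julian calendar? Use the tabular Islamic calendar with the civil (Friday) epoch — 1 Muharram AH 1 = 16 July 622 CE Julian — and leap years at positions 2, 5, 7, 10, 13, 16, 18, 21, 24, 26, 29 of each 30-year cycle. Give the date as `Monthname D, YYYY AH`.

Jumada al-Thani 26, 465 AH

Julian Day Number of the source date = 2113039.
Converting JDN 2113039 to the tabular Islamic calendar gives 26 Jumada al-Thani 465 AH.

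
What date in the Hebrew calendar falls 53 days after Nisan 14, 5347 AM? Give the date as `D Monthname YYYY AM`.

JDN of Nisan 14, 5347 AM = 2300811.
2300811 + 53 = 2300864.
JDN 2300864 in the Hebrew calendar is 8 Sivan 5347 AM.

8 Sivan 5347 AM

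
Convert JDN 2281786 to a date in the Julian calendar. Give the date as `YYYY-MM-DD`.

JDN 2281786 is 21 March 1535 in the proleptic Gregorian calendar.
In the Julian calendar that day is 1535-03-11.

1535-03-11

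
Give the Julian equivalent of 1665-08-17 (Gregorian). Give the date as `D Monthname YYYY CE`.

For dates in this range the Gregorian date is 10 days ahead of the Julian.
17 August 1665 Gregorian − 10 days → 7 August 1665 Julian.

7 August 1665 CE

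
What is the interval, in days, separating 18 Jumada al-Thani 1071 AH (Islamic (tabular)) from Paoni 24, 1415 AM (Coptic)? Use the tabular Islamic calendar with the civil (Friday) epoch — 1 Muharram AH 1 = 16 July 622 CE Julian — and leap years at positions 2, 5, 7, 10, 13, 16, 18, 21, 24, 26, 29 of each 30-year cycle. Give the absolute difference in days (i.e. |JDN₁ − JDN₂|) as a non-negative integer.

JDN of the first date = 2327777.
JDN of the second date = 2341786.
|2341786 − 2327777| = 14009.

14009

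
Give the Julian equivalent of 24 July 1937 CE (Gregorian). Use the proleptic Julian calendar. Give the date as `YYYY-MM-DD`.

At this point the Julian calendar is 13 days behind the Gregorian.
24 July 1937 Gregorian − 13 days → 11 July 1937 Julian.

1937-07-11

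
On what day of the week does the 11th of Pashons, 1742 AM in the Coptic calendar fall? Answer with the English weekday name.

Equivalently 19 May 2026 Gregorian, JDN 2461180.
JDN 2461180 mod 7 = 1, and JDN 0 was a Monday, so this is a Tuesday.

Tuesday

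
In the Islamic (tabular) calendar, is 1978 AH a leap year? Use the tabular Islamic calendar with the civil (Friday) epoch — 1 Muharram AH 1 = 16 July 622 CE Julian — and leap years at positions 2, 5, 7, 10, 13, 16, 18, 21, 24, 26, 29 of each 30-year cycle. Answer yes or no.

no

Year 1978 AH is year 28 of its 30-year cycle; leap positions are 2, 5, 7, 10, 13, 16, 18, 21, 24, 26, 29, so it is a common year (354 days).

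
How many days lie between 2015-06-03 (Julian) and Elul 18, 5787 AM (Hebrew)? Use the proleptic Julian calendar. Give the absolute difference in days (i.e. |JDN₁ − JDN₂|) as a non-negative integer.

First date → JDN 2457190; second date → JDN 2461669.
The interval is |2457190 − 2461669| = 4479 days.

4479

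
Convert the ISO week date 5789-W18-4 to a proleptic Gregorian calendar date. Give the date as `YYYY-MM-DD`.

5789-04-30

ISO week 1 of 5789 is the week containing the first Thursday of 5789.
Week 18, day 4 (Thursday) lands on 5789-04-30.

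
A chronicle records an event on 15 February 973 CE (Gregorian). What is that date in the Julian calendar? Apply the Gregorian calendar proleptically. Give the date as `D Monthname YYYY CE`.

10 February 973 CE

The Julian–Gregorian offset here is 5 days (Julian trailing).
15 February 973 Gregorian − 5 days → 10 February 973 Julian.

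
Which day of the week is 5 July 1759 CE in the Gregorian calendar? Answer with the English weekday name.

Since JDN mod 7 = 3 (0 = Monday), the day is Thursday.

Thursday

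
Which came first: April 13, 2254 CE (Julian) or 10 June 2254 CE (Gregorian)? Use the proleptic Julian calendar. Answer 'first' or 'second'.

first

First date → JDN 2544434; second date → JDN 2544477.
JDN 2544434 < JDN 2544477, so the first date is earlier.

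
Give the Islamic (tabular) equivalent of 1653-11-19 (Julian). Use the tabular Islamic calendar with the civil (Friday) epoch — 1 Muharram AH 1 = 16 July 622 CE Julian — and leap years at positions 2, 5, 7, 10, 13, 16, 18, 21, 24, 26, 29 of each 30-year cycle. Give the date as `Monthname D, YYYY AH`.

Muharram 8, 1064 AH

The source date corresponds to 29 November 1653 in the Gregorian calendar (JDN 2325139).
That day falls on 8 Muharram 1064 AH in the tabular Islamic calendar.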